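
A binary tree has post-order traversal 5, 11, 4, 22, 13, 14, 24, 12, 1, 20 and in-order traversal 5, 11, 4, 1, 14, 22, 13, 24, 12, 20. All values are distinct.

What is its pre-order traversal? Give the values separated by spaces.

20 1 4 11 5 12 24 14 13 22

The last element of post-order is the root; it splits in-order into left and right subtrees.
Root 20: left subtree has 9 nodes {5, 11, 4, 1, 14, 22, 13, 24, 12}, right has 0 { }.
  Root 1: left subtree has 3 nodes {5, 11, 4}, right has 5 {14, 22, 13, 24, 12}.
    Root 4: left subtree has 2 nodes {5, 11}, right has 0 { }.
      Root 11: left subtree has 1 node {5}, right has 0 { }.
    Root 12: left subtree has 4 nodes {14, 22, 13, 24}, right has 0 { }.
      Root 24: left subtree has 3 nodes {14, 22, 13}, right has 0 { }.
        Root 14: left subtree has 0 nodes { }, right has 2 {22, 13}.
          Root 13: left subtree has 1 node {22}, right has 0 { }.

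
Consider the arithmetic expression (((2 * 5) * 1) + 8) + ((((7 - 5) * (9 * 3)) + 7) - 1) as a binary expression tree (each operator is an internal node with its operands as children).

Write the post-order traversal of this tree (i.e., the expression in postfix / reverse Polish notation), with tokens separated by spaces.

Post-order on an expression tree gives postfix notation: for each operator, emit left operand, right operand, then the operator.

2 5 * 1 * 8 + 7 5 - 9 3 * * 7 + 1 - +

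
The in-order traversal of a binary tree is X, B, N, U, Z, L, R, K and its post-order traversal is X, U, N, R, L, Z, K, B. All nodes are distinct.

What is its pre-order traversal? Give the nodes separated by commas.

B, X, K, Z, N, U, L, R

The last element of post-order is the root; it splits in-order into left and right subtrees.
Root B: left subtree has 1 node {X}, right has 6 {N, U, Z, L, R, K}.
  Root K: left subtree has 5 nodes {N, U, Z, L, R}, right has 0 { }.
    Root Z: left subtree has 2 nodes {N, U}, right has 2 {L, R}.
      Root N: left subtree has 0 nodes { }, right has 1 {U}.
      Root L: left subtree has 0 nodes { }, right has 1 {R}.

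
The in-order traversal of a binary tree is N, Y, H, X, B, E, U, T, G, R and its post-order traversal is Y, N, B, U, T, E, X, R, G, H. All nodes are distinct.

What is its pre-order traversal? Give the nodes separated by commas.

The last element of post-order is the root; it splits in-order into left and right subtrees.
Root H: left subtree has 2 nodes {N, Y}, right has 7 {X, B, E, U, T, G, R}.
  Root N: left subtree has 0 nodes { }, right has 1 {Y}.
  Root G: left subtree has 5 nodes {X, B, E, U, T}, right has 1 {R}.
    Root X: left subtree has 0 nodes { }, right has 4 {B, E, U, T}.
      Root E: left subtree has 1 node {B}, right has 2 {U, T}.
        Root T: left subtree has 1 node {U}, right has 0 { }.

H, N, Y, G, X, E, B, T, U, R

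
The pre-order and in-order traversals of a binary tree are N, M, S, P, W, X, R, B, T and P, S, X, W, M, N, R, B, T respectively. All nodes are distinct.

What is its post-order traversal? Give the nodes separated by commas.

P, X, W, S, M, T, B, R, N

The first element of pre-order is the root; it splits in-order into left and right subtrees.
Root N: left subtree has 5 nodes {P, S, X, W, M}, right has 3 {R, B, T}.
  Root M: left subtree has 4 nodes {P, S, X, W}, right has 0 { }.
    Root S: left subtree has 1 node {P}, right has 2 {X, W}.
      Root W: left subtree has 1 node {X}, right has 0 { }.
  Root R: left subtree has 0 nodes { }, right has 2 {B, T}.
    Root B: left subtree has 0 nodes { }, right has 1 {T}.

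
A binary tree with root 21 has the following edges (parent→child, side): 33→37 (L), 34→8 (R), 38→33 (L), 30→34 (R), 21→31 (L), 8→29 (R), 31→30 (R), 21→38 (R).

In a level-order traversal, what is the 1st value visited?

21

Level-order visits nodes level by level from the root, left to right within each level.
Level 0: 21
Level 1: 31, 38
Level 2: 30, 33
Level 3: 34, 37
Level 4: 8
Level 5: 29
Full level-order sequence: 21, 31, 38, 30, 33, 34, 37, 8, 29.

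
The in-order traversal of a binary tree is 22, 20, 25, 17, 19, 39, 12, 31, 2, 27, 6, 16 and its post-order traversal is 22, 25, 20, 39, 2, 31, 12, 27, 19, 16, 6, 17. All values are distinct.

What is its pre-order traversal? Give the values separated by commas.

The last element of post-order is the root; it splits in-order into left and right subtrees.
Root 17: left subtree has 3 nodes {22, 20, 25}, right has 8 {19, 39, 12, 31, 2, 27, 6, 16}.
  Root 20: left subtree has 1 node {22}, right has 1 {25}.
  Root 6: left subtree has 6 nodes {19, 39, 12, 31, 2, 27}, right has 1 {16}.
    Root 19: left subtree has 0 nodes { }, right has 5 {39, 12, 31, 2, 27}.
      Root 27: left subtree has 4 nodes {39, 12, 31, 2}, right has 0 { }.
        Root 12: left subtree has 1 node {39}, right has 2 {31, 2}.
          Root 31: left subtree has 0 nodes { }, right has 1 {2}.

17, 20, 22, 25, 6, 19, 27, 12, 39, 31, 2, 16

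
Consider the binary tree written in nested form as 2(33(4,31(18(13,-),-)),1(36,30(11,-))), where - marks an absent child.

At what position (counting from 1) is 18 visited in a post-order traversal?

Post-order visits the left subtree, then the right subtree, then the node.
At 2: go left to 33.
  At 33: go left to 4.
    4 is a leaf — visit 4.
  At 33: go right to 31.
    At 31: go left to 18.
      At 18: go left to 13.
        13 is a leaf — visit 13.
      At 18: no right child.
      Visit 18.
    At 31: no right child.
    Visit 31.
  Visit 33.
At 2: go right to 1.
  At 1: go left to 36.
    36 is a leaf — visit 36.
  At 1: go right to 30.
    At 30: go left to 11.
      11 is a leaf — visit 11.
    At 30: no right child.
    Visit 30.
  Visit 1.
Visit 2.
Full post-order sequence: 4, 13, 18, 31, 33, 36, 11, 30, 1, 2.

3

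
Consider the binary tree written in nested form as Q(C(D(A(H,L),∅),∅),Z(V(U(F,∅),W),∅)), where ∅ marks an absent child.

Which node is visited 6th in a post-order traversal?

Post-order visits the left subtree, then the right subtree, then the node.
At Q: go left to C.
  At C: go left to D.
    At D: go left to A.
      At A: go left to H.
        H is a leaf — visit H.
      At A: go right to L.
        L is a leaf — visit L.
      Visit A.
    At D: no right child.
    Visit D.
  At C: no right child.
  Visit C.
At Q: go right to Z.
  At Z: go left to V.
    At V: go left to U.
      At U: go left to F.
        F is a leaf — visit F.
      At U: no right child.
      Visit U.
    At V: go right to W.
      W is a leaf — visit W.
    Visit V.
  At Z: no right child.
  Visit Z.
Visit Q.
Full post-order sequence: H, L, A, D, C, F, U, W, V, Z, Q.

F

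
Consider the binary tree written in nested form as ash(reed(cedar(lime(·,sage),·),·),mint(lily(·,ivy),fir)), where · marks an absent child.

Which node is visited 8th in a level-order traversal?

Level-order visits nodes level by level from the root, left to right within each level.
Level 0: ash
Level 1: reed, mint
Level 2: cedar, lily, fir
Level 3: lime, ivy
Level 4: sage
Full level-order sequence: ash, reed, mint, cedar, lily, fir, lime, ivy, sage.

ivy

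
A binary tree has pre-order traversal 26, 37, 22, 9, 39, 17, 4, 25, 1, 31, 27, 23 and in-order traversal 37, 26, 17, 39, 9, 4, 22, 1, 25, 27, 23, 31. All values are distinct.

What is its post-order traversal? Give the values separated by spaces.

37 17 39 4 9 1 23 27 31 25 22 26

The first element of pre-order is the root; it splits in-order into left and right subtrees.
Root 26: left subtree has 1 node {37}, right has 10 {17, 39, 9, 4, 22, 1, 25, 27, 23, 31}.
  Root 22: left subtree has 4 nodes {17, 39, 9, 4}, right has 5 {1, 25, 27, 23, 31}.
    Root 9: left subtree has 2 nodes {17, 39}, right has 1 {4}.
      Root 39: left subtree has 1 node {17}, right has 0 { }.
    Root 25: left subtree has 1 node {1}, right has 3 {27, 23, 31}.
      Root 31: left subtree has 2 nodes {27, 23}, right has 0 { }.
        Root 27: left subtree has 0 nodes { }, right has 1 {23}.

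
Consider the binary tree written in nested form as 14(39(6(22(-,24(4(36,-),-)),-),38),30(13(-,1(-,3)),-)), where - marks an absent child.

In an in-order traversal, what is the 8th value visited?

14

In-order visits the left subtree, then the node, then the right subtree.
At 14: go left to 39.
  At 39: go left to 6.
    At 6: go left to 22.
      At 22: no left child.
      Visit 22.
      At 22: go right to 24.
        At 24: go left to 4.
          At 4: go left to 36.
            36 is a leaf — visit 36.
          Visit 4.
          At 4: no right child.
        Visit 24.
        At 24: no right child.
    Visit 6.
    At 6: no right child.
  Visit 39.
  At 39: go right to 38.
    38 is a leaf — visit 38.
Visit 14.
At 14: go right to 30.
  At 30: go left to 13.
    At 13: no left child.
    Visit 13.
    At 13: go right to 1.
      At 1: no left child.
      Visit 1.
      At 1: go right to 3.
        3 is a leaf — visit 3.
  Visit 30.
  At 30: no right child.
Full in-order sequence: 22, 36, 4, 24, 6, 39, 38, 14, 13, 1, 3, 30.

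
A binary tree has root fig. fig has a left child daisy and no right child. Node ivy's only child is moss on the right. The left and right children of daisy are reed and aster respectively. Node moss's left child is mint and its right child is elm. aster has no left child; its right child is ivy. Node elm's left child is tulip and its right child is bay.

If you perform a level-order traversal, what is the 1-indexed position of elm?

Level-order visits nodes level by level from the root, left to right within each level.
Level 0: fig
Level 1: daisy
Level 2: reed, aster
Level 3: ivy
Level 4: moss
Level 5: mint, elm
Level 6: tulip, bay
Full level-order sequence: fig, daisy, reed, aster, ivy, moss, mint, elm, tulip, bay.

8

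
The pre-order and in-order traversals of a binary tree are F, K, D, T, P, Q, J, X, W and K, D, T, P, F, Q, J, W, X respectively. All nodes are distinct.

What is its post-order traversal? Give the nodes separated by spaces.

The first element of pre-order is the root; it splits in-order into left and right subtrees.
Root F: left subtree has 4 nodes {K, D, T, P}, right has 4 {Q, J, W, X}.
  Root K: left subtree has 0 nodes { }, right has 3 {D, T, P}.
    Root D: left subtree has 0 nodes { }, right has 2 {T, P}.
      Root T: left subtree has 0 nodes { }, right has 1 {P}.
  Root Q: left subtree has 0 nodes { }, right has 3 {J, W, X}.
    Root J: left subtree has 0 nodes { }, right has 2 {W, X}.
      Root X: left subtree has 1 node {W}, right has 0 { }.

P T D K W X J Q F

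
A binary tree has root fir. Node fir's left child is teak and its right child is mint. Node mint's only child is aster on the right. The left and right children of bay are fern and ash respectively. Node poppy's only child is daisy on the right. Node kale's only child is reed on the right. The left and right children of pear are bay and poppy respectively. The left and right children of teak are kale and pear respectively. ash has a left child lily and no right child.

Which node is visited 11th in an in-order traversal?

fir

In-order visits the left subtree, then the node, then the right subtree.
At fir: go left to teak.
  At teak: go left to kale.
    At kale: no left child.
    Visit kale.
    At kale: go right to reed.
      reed is a leaf — visit reed.
  Visit teak.
  At teak: go right to pear.
    At pear: go left to bay.
      At bay: go left to fern.
        fern is a leaf — visit fern.
      Visit bay.
      At bay: go right to ash.
        At ash: go left to lily.
          lily is a leaf — visit lily.
        Visit ash.
        At ash: no right child.
    Visit pear.
    At pear: go right to poppy.
      At poppy: no left child.
      Visit poppy.
      At poppy: go right to daisy.
        daisy is a leaf — visit daisy.
Visit fir.
At fir: go right to mint.
  At mint: no left child.
  Visit mint.
  At mint: go right to aster.
    aster is a leaf — visit aster.
Full in-order sequence: kale, reed, teak, fern, bay, lily, ash, pear, poppy, daisy, fir, mint, aster.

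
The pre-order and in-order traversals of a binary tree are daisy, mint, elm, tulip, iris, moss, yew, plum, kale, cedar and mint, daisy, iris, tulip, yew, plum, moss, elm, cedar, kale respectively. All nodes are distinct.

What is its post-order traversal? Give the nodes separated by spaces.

mint iris plum yew moss tulip cedar kale elm daisy

The first element of pre-order is the root; it splits in-order into left and right subtrees.
Root daisy: left subtree has 1 node {mint}, right has 8 {iris, tulip, yew, plum, moss, elm, cedar, kale}.
  Root elm: left subtree has 5 nodes {iris, tulip, yew, plum, moss}, right has 2 {cedar, kale}.
    Root tulip: left subtree has 1 node {iris}, right has 3 {yew, plum, moss}.
      Root moss: left subtree has 2 nodes {yew, plum}, right has 0 { }.
        Root yew: left subtree has 0 nodes { }, right has 1 {plum}.
    Root kale: left subtree has 1 node {cedar}, right has 0 { }.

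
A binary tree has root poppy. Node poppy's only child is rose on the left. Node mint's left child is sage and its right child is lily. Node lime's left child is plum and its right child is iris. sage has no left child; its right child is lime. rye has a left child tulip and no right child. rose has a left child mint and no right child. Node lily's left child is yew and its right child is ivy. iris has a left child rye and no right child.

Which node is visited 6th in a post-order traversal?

sage

Post-order visits the left subtree, then the right subtree, then the node.
At poppy: go left to rose.
  At rose: go left to mint.
    At mint: go left to sage.
      At sage: no left child.
      At sage: go right to lime.
        At lime: go left to plum.
          plum is a leaf — visit plum.
        At lime: go right to iris.
          At iris: go left to rye.
            At rye: go left to tulip.
              tulip is a leaf — visit tulip.
            At rye: no right child.
            Visit rye.
          At iris: no right child.
          Visit iris.
        Visit lime.
      Visit sage.
    At mint: go right to lily.
      At lily: go left to yew.
        yew is a leaf — visit yew.
      At lily: go right to ivy.
        ivy is a leaf — visit ivy.
      Visit lily.
    Visit mint.
  At rose: no right child.
  Visit rose.
At poppy: no right child.
Visit poppy.
Full post-order sequence: plum, tulip, rye, iris, lime, sage, yew, ivy, lily, mint, rose, poppy.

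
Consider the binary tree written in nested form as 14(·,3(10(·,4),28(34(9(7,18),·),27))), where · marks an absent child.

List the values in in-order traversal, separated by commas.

14, 10, 4, 3, 7, 9, 18, 34, 28, 27

In-order visits the left subtree, then the node, then the right subtree.
At 14: no left child.
Visit 14.
At 14: go right to 3.
  At 3: go left to 10.
    At 10: no left child.
    Visit 10.
    At 10: go right to 4.
      4 is a leaf — visit 4.
  Visit 3.
  At 3: go right to 28.
    At 28: go left to 34.
      At 34: go left to 9.
        At 9: go left to 7.
          7 is a leaf — visit 7.
        Visit 9.
        At 9: go right to 18.
          18 is a leaf — visit 18.
      Visit 34.
      At 34: no right child.
    Visit 28.
    At 28: go right to 27.
      27 is a leaf — visit 27.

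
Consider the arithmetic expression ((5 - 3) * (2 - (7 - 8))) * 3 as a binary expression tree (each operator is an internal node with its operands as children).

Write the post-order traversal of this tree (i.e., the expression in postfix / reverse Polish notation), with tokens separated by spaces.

Post-order on an expression tree gives postfix notation: for each operator, emit left operand, right operand, then the operator.

5 3 - 2 7 8 - - * 3 *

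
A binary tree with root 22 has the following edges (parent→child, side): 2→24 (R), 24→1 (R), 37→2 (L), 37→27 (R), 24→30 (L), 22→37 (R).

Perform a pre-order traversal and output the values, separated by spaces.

Pre-order visits the node, then its left subtree, then its right subtree.
Visit 22.
At 22: no left child.
At 22: go right to 37.
  Visit 37.
  At 37: go left to 2.
    Visit 2.
    At 2: no left child.
    At 2: go right to 24.
      Visit 24.
      At 24: go left to 30.
        30 is a leaf — visit 30.
      At 24: go right to 1.
        1 is a leaf — visit 1.
  At 37: go right to 27.
    27 is a leaf — visit 27.

22 37 2 24 30 1 27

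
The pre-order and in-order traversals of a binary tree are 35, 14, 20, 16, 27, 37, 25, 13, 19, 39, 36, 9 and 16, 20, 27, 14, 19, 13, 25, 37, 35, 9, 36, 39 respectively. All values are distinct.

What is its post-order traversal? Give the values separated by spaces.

16 27 20 19 13 25 37 14 9 36 39 35

The first element of pre-order is the root; it splits in-order into left and right subtrees.
Root 35: left subtree has 8 nodes {16, 20, 27, 14, 19, 13, 25, 37}, right has 3 {9, 36, 39}.
  Root 14: left subtree has 3 nodes {16, 20, 27}, right has 4 {19, 13, 25, 37}.
    Root 20: left subtree has 1 node {16}, right has 1 {27}.
    Root 37: left subtree has 3 nodes {19, 13, 25}, right has 0 { }.
      Root 25: left subtree has 2 nodes {19, 13}, right has 0 { }.
        Root 13: left subtree has 1 node {19}, right has 0 { }.
  Root 39: left subtree has 2 nodes {9, 36}, right has 0 { }.
    Root 36: left subtree has 1 node {9}, right has 0 { }.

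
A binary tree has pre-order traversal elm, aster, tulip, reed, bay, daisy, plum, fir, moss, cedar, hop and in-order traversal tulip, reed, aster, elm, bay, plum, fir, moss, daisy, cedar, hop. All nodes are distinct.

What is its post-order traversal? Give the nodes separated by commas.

The first element of pre-order is the root; it splits in-order into left and right subtrees.
Root elm: left subtree has 3 nodes {tulip, reed, aster}, right has 7 {bay, plum, fir, moss, daisy, cedar, hop}.
  Root aster: left subtree has 2 nodes {tulip, reed}, right has 0 { }.
    Root tulip: left subtree has 0 nodes { }, right has 1 {reed}.
  Root bay: left subtree has 0 nodes { }, right has 6 {plum, fir, moss, daisy, cedar, hop}.
    Root daisy: left subtree has 3 nodes {plum, fir, moss}, right has 2 {cedar, hop}.
      Root plum: left subtree has 0 nodes { }, right has 2 {fir, moss}.
        Root fir: left subtree has 0 nodes { }, right has 1 {moss}.
      Root cedar: left subtree has 0 nodes { }, right has 1 {hop}.

reed, tulip, aster, moss, fir, plum, hop, cedar, daisy, bay, elm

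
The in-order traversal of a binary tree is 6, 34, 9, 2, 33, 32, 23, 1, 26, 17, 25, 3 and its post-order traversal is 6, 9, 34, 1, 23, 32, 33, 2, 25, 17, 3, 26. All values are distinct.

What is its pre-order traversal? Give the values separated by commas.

The last element of post-order is the root; it splits in-order into left and right subtrees.
Root 26: left subtree has 8 nodes {6, 34, 9, 2, 33, 32, 23, 1}, right has 3 {17, 25, 3}.
  Root 2: left subtree has 3 nodes {6, 34, 9}, right has 4 {33, 32, 23, 1}.
    Root 34: left subtree has 1 node {6}, right has 1 {9}.
    Root 33: left subtree has 0 nodes { }, right has 3 {32, 23, 1}.
      Root 32: left subtree has 0 nodes { }, right has 2 {23, 1}.
        Root 23: left subtree has 0 nodes { }, right has 1 {1}.
  Root 3: left subtree has 2 nodes {17, 25}, right has 0 { }.
    Root 17: left subtree has 0 nodes { }, right has 1 {25}.

26, 2, 34, 6, 9, 33, 32, 23, 1, 3, 17, 25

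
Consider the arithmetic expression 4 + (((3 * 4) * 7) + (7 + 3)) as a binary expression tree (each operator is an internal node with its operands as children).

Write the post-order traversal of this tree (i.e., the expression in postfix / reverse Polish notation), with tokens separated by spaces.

Post-order on an expression tree gives postfix notation: for each operator, emit left operand, right operand, then the operator.

4 3 4 * 7 * 7 3 + + +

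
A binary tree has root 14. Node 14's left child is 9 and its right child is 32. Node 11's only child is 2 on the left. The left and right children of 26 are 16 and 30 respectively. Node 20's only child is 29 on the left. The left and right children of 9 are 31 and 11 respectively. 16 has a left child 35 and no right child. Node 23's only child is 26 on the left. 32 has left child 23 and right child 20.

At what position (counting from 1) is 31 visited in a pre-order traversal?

Pre-order visits the node, then its left subtree, then its right subtree.
Visit 14.
At 14: go left to 9.
  Visit 9.
  At 9: go left to 31.
    31 is a leaf — visit 31.
  At 9: go right to 11.
    Visit 11.
    At 11: go left to 2.
      2 is a leaf — visit 2.
    At 11: no right child.
At 14: go right to 32.
  Visit 32.
  At 32: go left to 23.
    Visit 23.
    At 23: go left to 26.
      Visit 26.
      At 26: go left to 16.
        Visit 16.
        At 16: go left to 35.
          35 is a leaf — visit 35.
        At 16: no right child.
      At 26: go right to 30.
        30 is a leaf — visit 30.
    At 23: no right child.
  At 32: go right to 20.
    Visit 20.
    At 20: go left to 29.
      29 is a leaf — visit 29.
    At 20: no right child.
Full pre-order sequence: 14, 9, 31, 11, 2, 32, 23, 26, 16, 35, 30, 20, 29.

3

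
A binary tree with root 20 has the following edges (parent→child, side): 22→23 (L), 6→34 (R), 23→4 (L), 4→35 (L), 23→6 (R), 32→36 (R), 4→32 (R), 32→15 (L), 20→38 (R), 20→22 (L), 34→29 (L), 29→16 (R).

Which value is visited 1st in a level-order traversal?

20

Level-order visits nodes level by level from the root, left to right within each level.
Level 0: 20
Level 1: 22, 38
Level 2: 23
Level 3: 4, 6
Level 4: 35, 32, 34
Level 5: 15, 36, 29
Level 6: 16
Full level-order sequence: 20, 22, 38, 23, 4, 6, 35, 32, 34, 15, 36, 29, 16.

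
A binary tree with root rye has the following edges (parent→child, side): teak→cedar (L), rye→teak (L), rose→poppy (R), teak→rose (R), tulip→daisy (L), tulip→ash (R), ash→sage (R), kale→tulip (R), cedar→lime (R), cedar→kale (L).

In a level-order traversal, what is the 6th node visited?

lime

Level-order visits nodes level by level from the root, left to right within each level.
Level 0: rye
Level 1: teak
Level 2: cedar, rose
Level 3: kale, lime, poppy
Level 4: tulip
Level 5: daisy, ash
Level 6: sage
Full level-order sequence: rye, teak, cedar, rose, kale, lime, poppy, tulip, daisy, ash, sage.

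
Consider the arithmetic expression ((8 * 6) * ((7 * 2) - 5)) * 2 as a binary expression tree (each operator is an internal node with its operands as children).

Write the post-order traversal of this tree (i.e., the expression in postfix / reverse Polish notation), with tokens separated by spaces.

Post-order on an expression tree gives postfix notation: for each operator, emit left operand, right operand, then the operator.

8 6 * 7 2 * 5 - * 2 *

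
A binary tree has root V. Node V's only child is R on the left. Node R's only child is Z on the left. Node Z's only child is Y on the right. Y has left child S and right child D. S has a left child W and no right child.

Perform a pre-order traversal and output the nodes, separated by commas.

V, R, Z, Y, S, W, D

Pre-order visits the node, then its left subtree, then its right subtree.
Visit V.
At V: go left to R.
  Visit R.
  At R: go left to Z.
    Visit Z.
    At Z: no left child.
    At Z: go right to Y.
      Visit Y.
      At Y: go left to S.
        Visit S.
        At S: go left to W.
          W is a leaf — visit W.
        At S: no right child.
      At Y: go right to D.
        D is a leaf — visit D.
  At R: no right child.
At V: no right child.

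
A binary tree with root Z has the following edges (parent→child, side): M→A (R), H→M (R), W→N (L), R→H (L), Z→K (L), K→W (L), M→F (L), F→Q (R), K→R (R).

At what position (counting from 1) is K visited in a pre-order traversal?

2

Pre-order visits the node, then its left subtree, then its right subtree.
Visit Z.
At Z: go left to K.
  Visit K.
  At K: go left to W.
    Visit W.
    At W: go left to N.
      N is a leaf — visit N.
    At W: no right child.
  At K: go right to R.
    Visit R.
    At R: go left to H.
      Visit H.
      At H: no left child.
      At H: go right to M.
        Visit M.
        At M: go left to F.
          Visit F.
          At F: no left child.
          At F: go right to Q.
            Q is a leaf — visit Q.
        At M: go right to A.
          A is a leaf — visit A.
    At R: no right child.
At Z: no right child.
Full pre-order sequence: Z, K, W, N, R, H, M, F, Q, A.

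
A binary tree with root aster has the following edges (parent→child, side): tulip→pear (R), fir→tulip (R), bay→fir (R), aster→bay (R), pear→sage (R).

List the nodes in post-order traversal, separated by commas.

sage, pear, tulip, fir, bay, aster

Post-order visits the left subtree, then the right subtree, then the node.
At aster: no left child.
At aster: go right to bay.
  At bay: no left child.
  At bay: go right to fir.
    At fir: no left child.
    At fir: go right to tulip.
      At tulip: no left child.
      At tulip: go right to pear.
        At pear: no left child.
        At pear: go right to sage.
          sage is a leaf — visit sage.
        Visit pear.
      Visit tulip.
    Visit fir.
  Visit bay.
Visit aster.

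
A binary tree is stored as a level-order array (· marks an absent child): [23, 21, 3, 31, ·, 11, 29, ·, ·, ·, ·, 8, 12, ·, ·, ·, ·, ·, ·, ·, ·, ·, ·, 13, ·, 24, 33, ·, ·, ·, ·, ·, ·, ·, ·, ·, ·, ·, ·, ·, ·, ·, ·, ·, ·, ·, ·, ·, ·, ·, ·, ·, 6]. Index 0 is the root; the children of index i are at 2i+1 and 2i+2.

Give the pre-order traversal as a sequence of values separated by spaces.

23 21 31 3 11 8 13 12 24 6 33 29

Pre-order visits the node, then its left subtree, then its right subtree.
Visit 23.
At 23: go left to 21.
  Visit 21.
  At 21: go left to 31.
    31 is a leaf — visit 31.
  At 21: no right child.
At 23: go right to 3.
  Visit 3.
  At 3: go left to 11.
    Visit 11.
    At 11: go left to 8.
      Visit 8.
      At 8: go left to 13.
        13 is a leaf — visit 13.
      At 8: no right child.
    At 11: go right to 12.
      Visit 12.
      At 12: go left to 24.
        Visit 24.
        At 24: no left child.
        At 24: go right to 6.
          6 is a leaf — visit 6.
      At 12: go right to 33.
        33 is a leaf — visit 33.
  At 3: go right to 29.
    29 is a leaf — visit 29.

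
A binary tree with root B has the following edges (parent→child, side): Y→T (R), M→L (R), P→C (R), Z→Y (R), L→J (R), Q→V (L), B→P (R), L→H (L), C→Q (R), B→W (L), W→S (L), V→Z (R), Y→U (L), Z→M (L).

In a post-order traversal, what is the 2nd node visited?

Post-order visits the left subtree, then the right subtree, then the node.
At B: go left to W.
  At W: go left to S.
    S is a leaf — visit S.
  At W: no right child.
  Visit W.
At B: go right to P.
  At P: no left child.
  At P: go right to C.
    At C: no left child.
    At C: go right to Q.
      At Q: go left to V.
        At V: no left child.
        At V: go right to Z.
          At Z: go left to M.
            At M: no left child.
            At M: go right to L.
              At L: go left to H.
                H is a leaf — visit H.
              At L: go right to J.
                J is a leaf — visit J.
              Visit L.
            Visit M.
          At Z: go right to Y.
            At Y: go left to U.
              U is a leaf — visit U.
            At Y: go right to T.
              T is a leaf — visit T.
            Visit Y.
          Visit Z.
        Visit V.
      At Q: no right child.
      Visit Q.
    Visit C.
  Visit P.
Visit B.
Full post-order sequence: S, W, H, J, L, M, U, T, Y, Z, V, Q, C, P, B.

W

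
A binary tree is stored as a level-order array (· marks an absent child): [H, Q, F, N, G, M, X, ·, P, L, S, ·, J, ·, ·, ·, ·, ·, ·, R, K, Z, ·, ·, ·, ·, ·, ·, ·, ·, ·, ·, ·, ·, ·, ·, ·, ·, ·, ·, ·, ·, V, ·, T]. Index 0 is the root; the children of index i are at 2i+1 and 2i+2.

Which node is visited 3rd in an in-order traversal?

In-order visits the left subtree, then the node, then the right subtree.
At H: go left to Q.
  At Q: go left to N.
    At N: no left child.
    Visit N.
    At N: go right to P.
      P is a leaf — visit P.
  Visit Q.
  At Q: go right to G.
    At G: go left to L.
      At L: go left to R.
        R is a leaf — visit R.
      Visit L.
      At L: go right to K.
        At K: no left child.
        Visit K.
        At K: go right to V.
          V is a leaf — visit V.
    Visit G.
    At G: go right to S.
      At S: go left to Z.
        At Z: no left child.
        Visit Z.
        At Z: go right to T.
          T is a leaf — visit T.
      Visit S.
      At S: no right child.
Visit H.
At H: go right to F.
  At F: go left to M.
    At M: no left child.
    Visit M.
    At M: go right to J.
      J is a leaf — visit J.
  Visit F.
  At F: go right to X.
    X is a leaf — visit X.
Full in-order sequence: N, P, Q, R, L, K, V, G, Z, T, S, H, M, J, F, X.

Q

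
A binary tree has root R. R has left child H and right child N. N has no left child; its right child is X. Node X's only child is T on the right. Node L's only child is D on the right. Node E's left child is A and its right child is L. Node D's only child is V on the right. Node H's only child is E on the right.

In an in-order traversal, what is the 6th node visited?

In-order visits the left subtree, then the node, then the right subtree.
At R: go left to H.
  At H: no left child.
  Visit H.
  At H: go right to E.
    At E: go left to A.
      A is a leaf — visit A.
    Visit E.
    At E: go right to L.
      At L: no left child.
      Visit L.
      At L: go right to D.
        At D: no left child.
        Visit D.
        At D: go right to V.
          V is a leaf — visit V.
Visit R.
At R: go right to N.
  At N: no left child.
  Visit N.
  At N: go right to X.
    At X: no left child.
    Visit X.
    At X: go right to T.
      T is a leaf — visit T.
Full in-order sequence: H, A, E, L, D, V, R, N, X, T.

V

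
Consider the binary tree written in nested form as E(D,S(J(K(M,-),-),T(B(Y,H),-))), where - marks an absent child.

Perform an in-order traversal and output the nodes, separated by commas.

D, E, M, K, J, S, Y, B, H, T

In-order visits the left subtree, then the node, then the right subtree.
At E: go left to D.
  D is a leaf — visit D.
Visit E.
At E: go right to S.
  At S: go left to J.
    At J: go left to K.
      At K: go left to M.
        M is a leaf — visit M.
      Visit K.
      At K: no right child.
    Visit J.
    At J: no right child.
  Visit S.
  At S: go right to T.
    At T: go left to B.
      At B: go left to Y.
        Y is a leaf — visit Y.
      Visit B.
      At B: go right to H.
        H is a leaf — visit H.
    Visit T.
    At T: no right child.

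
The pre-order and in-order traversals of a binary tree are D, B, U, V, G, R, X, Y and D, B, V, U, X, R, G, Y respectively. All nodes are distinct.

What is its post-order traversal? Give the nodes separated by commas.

V, X, R, Y, G, U, B, D

The first element of pre-order is the root; it splits in-order into left and right subtrees.
Root D: left subtree has 0 nodes { }, right has 7 {B, V, U, X, R, G, Y}.
  Root B: left subtree has 0 nodes { }, right has 6 {V, U, X, R, G, Y}.
    Root U: left subtree has 1 node {V}, right has 4 {X, R, G, Y}.
      Root G: left subtree has 2 nodes {X, R}, right has 1 {Y}.
        Root R: left subtree has 1 node {X}, right has 0 { }.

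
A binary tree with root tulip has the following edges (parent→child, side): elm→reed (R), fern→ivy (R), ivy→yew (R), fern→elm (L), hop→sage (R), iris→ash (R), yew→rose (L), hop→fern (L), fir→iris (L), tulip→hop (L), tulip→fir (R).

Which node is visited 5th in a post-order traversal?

Post-order visits the left subtree, then the right subtree, then the node.
At tulip: go left to hop.
  At hop: go left to fern.
    At fern: go left to elm.
      At elm: no left child.
      At elm: go right to reed.
        reed is a leaf — visit reed.
      Visit elm.
    At fern: go right to ivy.
      At ivy: no left child.
      At ivy: go right to yew.
        At yew: go left to rose.
          rose is a leaf — visit rose.
        At yew: no right child.
        Visit yew.
      Visit ivy.
    Visit fern.
  At hop: go right to sage.
    sage is a leaf — visit sage.
  Visit hop.
At tulip: go right to fir.
  At fir: go left to iris.
    At iris: no left child.
    At iris: go right to ash.
      ash is a leaf — visit ash.
    Visit iris.
  At fir: no right child.
  Visit fir.
Visit tulip.
Full post-order sequence: reed, elm, rose, yew, ivy, fern, sage, hop, ash, iris, fir, tulip.

ivy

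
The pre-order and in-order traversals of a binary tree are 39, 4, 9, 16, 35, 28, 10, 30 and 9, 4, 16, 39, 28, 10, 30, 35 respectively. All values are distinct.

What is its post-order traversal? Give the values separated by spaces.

The first element of pre-order is the root; it splits in-order into left and right subtrees.
Root 39: left subtree has 3 nodes {9, 4, 16}, right has 4 {28, 10, 30, 35}.
  Root 4: left subtree has 1 node {9}, right has 1 {16}.
  Root 35: left subtree has 3 nodes {28, 10, 30}, right has 0 { }.
    Root 28: left subtree has 0 nodes { }, right has 2 {10, 30}.
      Root 10: left subtree has 0 nodes { }, right has 1 {30}.

9 16 4 30 10 28 35 39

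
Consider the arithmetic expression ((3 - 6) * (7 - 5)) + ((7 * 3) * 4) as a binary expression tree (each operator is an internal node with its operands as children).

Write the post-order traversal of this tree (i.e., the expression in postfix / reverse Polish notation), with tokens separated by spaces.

Post-order on an expression tree gives postfix notation: for each operator, emit left operand, right operand, then the operator.

3 6 - 7 5 - * 7 3 * 4 * +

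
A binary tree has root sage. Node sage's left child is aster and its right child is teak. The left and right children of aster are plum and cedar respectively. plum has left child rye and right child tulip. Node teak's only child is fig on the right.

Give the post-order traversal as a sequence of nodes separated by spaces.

Post-order visits the left subtree, then the right subtree, then the node.
At sage: go left to aster.
  At aster: go left to plum.
    At plum: go left to rye.
      rye is a leaf — visit rye.
    At plum: go right to tulip.
      tulip is a leaf — visit tulip.
    Visit plum.
  At aster: go right to cedar.
    cedar is a leaf — visit cedar.
  Visit aster.
At sage: go right to teak.
  At teak: no left child.
  At teak: go right to fig.
    fig is a leaf — visit fig.
  Visit teak.
Visit sage.

rye tulip plum cedar aster fig teak sage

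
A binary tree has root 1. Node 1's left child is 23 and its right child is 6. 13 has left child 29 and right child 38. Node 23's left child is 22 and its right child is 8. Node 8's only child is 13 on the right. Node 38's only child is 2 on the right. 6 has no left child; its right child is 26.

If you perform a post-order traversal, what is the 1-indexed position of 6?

9

Post-order visits the left subtree, then the right subtree, then the node.
At 1: go left to 23.
  At 23: go left to 22.
    22 is a leaf — visit 22.
  At 23: go right to 8.
    At 8: no left child.
    At 8: go right to 13.
      At 13: go left to 29.
        29 is a leaf — visit 29.
      At 13: go right to 38.
        At 38: no left child.
        At 38: go right to 2.
          2 is a leaf — visit 2.
        Visit 38.
      Visit 13.
    Visit 8.
  Visit 23.
At 1: go right to 6.
  At 6: no left child.
  At 6: go right to 26.
    26 is a leaf — visit 26.
  Visit 6.
Visit 1.
Full post-order sequence: 22, 29, 2, 38, 13, 8, 23, 26, 6, 1.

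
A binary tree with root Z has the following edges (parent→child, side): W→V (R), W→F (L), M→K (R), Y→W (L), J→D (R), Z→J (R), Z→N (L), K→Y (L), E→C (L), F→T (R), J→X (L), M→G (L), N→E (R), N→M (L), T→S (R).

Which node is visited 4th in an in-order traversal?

T

In-order visits the left subtree, then the node, then the right subtree.
At Z: go left to N.
  At N: go left to M.
    At M: go left to G.
      G is a leaf — visit G.
    Visit M.
    At M: go right to K.
      At K: go left to Y.
        At Y: go left to W.
          At W: go left to F.
            At F: no left child.
            Visit F.
            At F: go right to T.
              At T: no left child.
              Visit T.
              At T: go right to S.
                S is a leaf — visit S.
          Visit W.
          At W: go right to V.
            V is a leaf — visit V.
        Visit Y.
        At Y: no right child.
      Visit K.
      At K: no right child.
  Visit N.
  At N: go right to E.
    At E: go left to C.
      C is a leaf — visit C.
    Visit E.
    At E: no right child.
Visit Z.
At Z: go right to J.
  At J: go left to X.
    X is a leaf — visit X.
  Visit J.
  At J: go right to D.
    D is a leaf — visit D.
Full in-order sequence: G, M, F, T, S, W, V, Y, K, N, C, E, Z, X, J, D.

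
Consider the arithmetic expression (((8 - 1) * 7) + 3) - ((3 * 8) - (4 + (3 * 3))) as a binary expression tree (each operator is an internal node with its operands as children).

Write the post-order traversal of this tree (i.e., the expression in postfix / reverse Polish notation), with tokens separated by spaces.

Post-order on an expression tree gives postfix notation: for each operator, emit left operand, right operand, then the operator.

8 1 - 7 * 3 + 3 8 * 4 3 3 * + - -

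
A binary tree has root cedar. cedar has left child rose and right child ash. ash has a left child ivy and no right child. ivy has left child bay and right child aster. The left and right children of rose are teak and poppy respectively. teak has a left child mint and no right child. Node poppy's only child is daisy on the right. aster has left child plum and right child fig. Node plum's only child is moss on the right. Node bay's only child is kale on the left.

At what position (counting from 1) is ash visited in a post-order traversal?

Post-order visits the left subtree, then the right subtree, then the node.
At cedar: go left to rose.
  At rose: go left to teak.
    At teak: go left to mint.
      mint is a leaf — visit mint.
    At teak: no right child.
    Visit teak.
  At rose: go right to poppy.
    At poppy: no left child.
    At poppy: go right to daisy.
      daisy is a leaf — visit daisy.
    Visit poppy.
  Visit rose.
At cedar: go right to ash.
  At ash: go left to ivy.
    At ivy: go left to bay.
      At bay: go left to kale.
        kale is a leaf — visit kale.
      At bay: no right child.
      Visit bay.
    At ivy: go right to aster.
      At aster: go left to plum.
        At plum: no left child.
        At plum: go right to moss.
          moss is a leaf — visit moss.
        Visit plum.
      At aster: go right to fig.
        fig is a leaf — visit fig.
      Visit aster.
    Visit ivy.
  At ash: no right child.
  Visit ash.
Visit cedar.
Full post-order sequence: mint, teak, daisy, poppy, rose, kale, bay, moss, plum, fig, aster, ivy, ash, cedar.

13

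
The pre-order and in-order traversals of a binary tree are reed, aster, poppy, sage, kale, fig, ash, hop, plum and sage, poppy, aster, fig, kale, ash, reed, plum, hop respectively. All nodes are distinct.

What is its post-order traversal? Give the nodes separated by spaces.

sage poppy fig ash kale aster plum hop reed

The first element of pre-order is the root; it splits in-order into left and right subtrees.
Root reed: left subtree has 6 nodes {sage, poppy, aster, fig, kale, ash}, right has 2 {plum, hop}.
  Root aster: left subtree has 2 nodes {sage, poppy}, right has 3 {fig, kale, ash}.
    Root poppy: left subtree has 1 node {sage}, right has 0 { }.
    Root kale: left subtree has 1 node {fig}, right has 1 {ash}.
  Root hop: left subtree has 1 node {plum}, right has 0 { }.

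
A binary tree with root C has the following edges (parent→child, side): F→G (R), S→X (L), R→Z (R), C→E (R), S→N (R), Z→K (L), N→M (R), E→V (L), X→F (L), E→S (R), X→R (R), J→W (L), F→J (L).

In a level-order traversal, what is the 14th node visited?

K

Level-order visits nodes level by level from the root, left to right within each level.
Level 0: C
Level 1: E
Level 2: V, S
Level 3: X, N
Level 4: F, R, M
Level 5: J, G, Z
Level 6: W, K
Full level-order sequence: C, E, V, S, X, N, F, R, M, J, G, Z, W, K.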